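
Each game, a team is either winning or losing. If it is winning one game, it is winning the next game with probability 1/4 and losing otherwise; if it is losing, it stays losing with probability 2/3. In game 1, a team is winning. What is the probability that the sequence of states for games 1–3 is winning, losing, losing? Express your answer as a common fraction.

Game 1 is given. For each transition, use the conditional probability from the current state:
P(losing | winning) = 3/4; P(losing | losing) = 2/3.
P = 3/4 × 2/3 = 6/12 = 1/2.

1/2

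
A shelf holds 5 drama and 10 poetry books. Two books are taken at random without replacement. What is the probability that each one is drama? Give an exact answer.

P = 5/15 × 4/14 = 20/210 = 2/21.

2/21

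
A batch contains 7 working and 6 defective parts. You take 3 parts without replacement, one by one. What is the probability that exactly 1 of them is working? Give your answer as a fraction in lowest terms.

One ordering (working drawn first) has probability 7/13 × 6/12 × 5/11 = 210/1716 = 35/286.
There are C(3,1) = 3 such orderings, each equally likely, so P = 3 × 35/286 = 105/286.

105/286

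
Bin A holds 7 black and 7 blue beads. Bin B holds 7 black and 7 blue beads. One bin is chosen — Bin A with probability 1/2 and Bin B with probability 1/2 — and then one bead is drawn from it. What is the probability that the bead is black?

1/2

From Bin A: P(black) = 7/14.
From Bin B: P(black) = 7/14.
Total probability = (1/2)(7/14) + (1/2)(7/14) = 1/2.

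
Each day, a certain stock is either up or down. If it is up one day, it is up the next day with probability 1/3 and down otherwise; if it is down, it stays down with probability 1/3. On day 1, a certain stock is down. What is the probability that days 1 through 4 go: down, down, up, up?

2/27

Day 1 is given. For each transition, use the conditional probability from the current state:
P(down | down) = 1/3; P(up | down) = 2/3; P(up | up) = 1/3.
P = 1/3 × 2/3 × 1/3 = 2/27.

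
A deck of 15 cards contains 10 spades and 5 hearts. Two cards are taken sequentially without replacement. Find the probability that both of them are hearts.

2/21

P(all hearts) = 5/15 × 4/14 = 20/210 = 2/21.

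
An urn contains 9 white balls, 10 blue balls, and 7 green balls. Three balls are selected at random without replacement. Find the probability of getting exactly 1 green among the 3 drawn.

One ordering (green drawn first) has probability 7/26 × 19/25 × 18/24 = 2394/15600 = 399/2600.
There are C(3,1) = 3 such orderings, each equally likely, so P = 3 × 399/2600 = 1197/2600.

1197/2600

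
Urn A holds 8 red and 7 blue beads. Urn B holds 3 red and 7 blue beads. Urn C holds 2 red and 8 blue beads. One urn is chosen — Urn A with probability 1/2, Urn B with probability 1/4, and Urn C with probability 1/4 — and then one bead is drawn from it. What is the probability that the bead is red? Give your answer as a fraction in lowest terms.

From Urn A: P(red) = 8/15.
From Urn B: P(red) = 3/10.
From Urn C: P(red) = 2/10.
Total probability = (1/2)(8/15) + (1/4)(3/10) + (1/4)(2/10) = 47/120.

47/120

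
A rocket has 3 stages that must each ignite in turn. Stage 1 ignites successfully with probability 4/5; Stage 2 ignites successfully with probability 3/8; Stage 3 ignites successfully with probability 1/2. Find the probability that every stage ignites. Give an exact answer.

3/20

Each stage is reached only if all earlier stages succeed, so
P = 4/5 × 3/8 × 1/2 = 12/80 = 3/20.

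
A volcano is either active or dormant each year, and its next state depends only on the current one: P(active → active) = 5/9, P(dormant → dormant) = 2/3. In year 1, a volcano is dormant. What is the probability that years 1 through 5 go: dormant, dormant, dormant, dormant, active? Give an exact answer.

Year 1 is given. For each transition, use the conditional probability from the current state:
P(dormant | dormant) = 2/3; P(dormant | dormant) = 2/3; P(dormant | dormant) = 2/3; P(active | dormant) = 1/3.
P = 2/3 × 2/3 × 2/3 × 1/3 = 8/81.

8/81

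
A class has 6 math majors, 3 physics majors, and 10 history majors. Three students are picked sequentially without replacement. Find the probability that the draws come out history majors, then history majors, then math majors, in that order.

30/323

Each draw changes the counts, so multiply the conditional probabilities along the sequence:
P = 10/19 × 9/18 × 6/17 = 540/5814 = 30/323.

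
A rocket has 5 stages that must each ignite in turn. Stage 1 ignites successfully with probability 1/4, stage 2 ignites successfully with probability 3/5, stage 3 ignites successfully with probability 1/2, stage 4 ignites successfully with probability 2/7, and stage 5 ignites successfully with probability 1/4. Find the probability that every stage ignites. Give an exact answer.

Each stage is reached only if all earlier stages succeed, so
P = 1/4 × 3/5 × 1/2 × 2/7 × 1/4 = 6/1120 = 3/560.

3/560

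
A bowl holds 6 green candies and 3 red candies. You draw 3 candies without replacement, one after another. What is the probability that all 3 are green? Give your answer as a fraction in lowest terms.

P(every draw is green) = 6/9 × 5/8 × 4/7 = 120/504 = 5/21.

5/21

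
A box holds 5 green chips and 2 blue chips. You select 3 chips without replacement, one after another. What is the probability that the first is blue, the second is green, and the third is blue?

1/21

Each draw changes the counts, so multiply the conditional probabilities along the sequence:
P = 2/7 × 5/6 × 1/5 = 10/210 = 1/21.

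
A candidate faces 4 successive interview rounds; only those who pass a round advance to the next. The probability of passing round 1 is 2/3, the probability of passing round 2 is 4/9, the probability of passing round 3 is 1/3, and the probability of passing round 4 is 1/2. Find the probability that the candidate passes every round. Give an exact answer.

The events are sequential, so multiply the conditional probabilities:
P = 2/3 × 4/9 × 1/3 × 1/2 = 8/162 = 4/81.

4/81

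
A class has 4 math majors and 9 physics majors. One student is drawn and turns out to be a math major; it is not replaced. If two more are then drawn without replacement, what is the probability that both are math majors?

1/22

After the first draw, 3 of the remaining 12 students are math majors.
P = 3/12 × 2/11 = 6/132 = 1/22.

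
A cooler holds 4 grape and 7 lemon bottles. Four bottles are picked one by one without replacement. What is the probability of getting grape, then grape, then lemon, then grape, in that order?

7/330

Each draw changes the counts, so multiply the conditional probabilities along the sequence:
P = 4/11 × 3/10 × 7/9 × 2/8 = 168/7920 = 7/330.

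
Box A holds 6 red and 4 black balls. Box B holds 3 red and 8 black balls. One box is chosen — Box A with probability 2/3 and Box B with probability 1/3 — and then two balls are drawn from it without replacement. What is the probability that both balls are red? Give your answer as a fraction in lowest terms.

119/495

From Box A: P(both red) = (6/10)(5/9) = 1/3.
From Box B: P(both red) = (3/11)(2/10) = 3/55.
Total probability = (2/3)(1/3) + (1/3)(3/55) = 119/495.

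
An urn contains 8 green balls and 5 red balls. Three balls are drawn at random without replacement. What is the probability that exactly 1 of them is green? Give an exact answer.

One ordering (green drawn first) has probability 8/13 × 5/12 × 4/11 = 160/1716 = 40/429.
There are C(3,1) = 3 such orderings, each equally likely, so P = 3 × 40/429 = 40/143.

40/143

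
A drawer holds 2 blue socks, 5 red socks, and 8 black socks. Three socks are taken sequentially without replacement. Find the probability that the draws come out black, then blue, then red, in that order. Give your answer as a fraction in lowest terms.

Multiply the probability of each draw given the previous ones:
P = 8/15 × 2/14 × 5/13 = 80/2730 = 8/273.

8/273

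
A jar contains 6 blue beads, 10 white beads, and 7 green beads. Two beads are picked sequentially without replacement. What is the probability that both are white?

P(all white) = 10/23 × 9/22 = 90/506 = 45/253.

45/253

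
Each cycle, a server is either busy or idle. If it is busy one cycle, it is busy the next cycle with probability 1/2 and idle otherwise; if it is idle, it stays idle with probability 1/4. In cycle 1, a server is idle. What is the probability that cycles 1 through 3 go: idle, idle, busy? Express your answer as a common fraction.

3/16

Cycle 1 is given. For each transition, use the conditional probability from the current state:
P(idle | idle) = 1/4; P(busy | idle) = 3/4.
P = 1/4 × 3/4 = 3/16.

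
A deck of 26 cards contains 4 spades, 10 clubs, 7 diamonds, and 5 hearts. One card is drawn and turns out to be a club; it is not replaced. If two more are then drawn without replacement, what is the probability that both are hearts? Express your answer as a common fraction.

After the first draw, 5 of the remaining 25 cards are hearts.
P = 5/25 × 4/24 = 20/600 = 1/30.

1/30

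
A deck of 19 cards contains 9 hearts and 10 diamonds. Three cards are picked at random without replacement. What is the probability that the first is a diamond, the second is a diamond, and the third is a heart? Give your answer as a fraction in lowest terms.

Multiply the probability of each draw given the previous ones:
P = 10/19 × 9/18 × 9/17 = 810/5814 = 45/323.

45/323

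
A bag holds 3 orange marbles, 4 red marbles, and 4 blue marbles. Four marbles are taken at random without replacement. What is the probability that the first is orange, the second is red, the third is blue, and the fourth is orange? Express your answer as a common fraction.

Each draw changes the counts, so multiply the conditional probabilities along the sequence:
P = 3/11 × 4/10 × 4/9 × 2/8 = 96/7920 = 2/165.

2/165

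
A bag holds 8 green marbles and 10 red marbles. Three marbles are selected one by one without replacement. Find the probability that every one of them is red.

5/34

P = 10/18 × 9/17 × 8/16 = 720/4896 = 5/34.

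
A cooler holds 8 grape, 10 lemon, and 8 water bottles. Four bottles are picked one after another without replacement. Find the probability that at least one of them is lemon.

101/115

P(no lemon) = 16/26 × 15/25 × 14/24 × 13/23 = 43680/358800 = 14/115.
P(at least one) = 1 − 14/115 = 101/115.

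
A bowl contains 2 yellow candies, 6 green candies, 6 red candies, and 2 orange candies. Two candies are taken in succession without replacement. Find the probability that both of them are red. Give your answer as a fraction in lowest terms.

P(all red) = 6/16 × 5/15 = 30/240 = 1/8.

1/8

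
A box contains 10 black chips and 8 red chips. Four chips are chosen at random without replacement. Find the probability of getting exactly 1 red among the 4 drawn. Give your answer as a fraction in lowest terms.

16/51

One ordering (red drawn first) has probability 8/18 × 10/17 × 9/16 × 8/15 = 5760/73440 = 4/51.
There are C(4,1) = 4 such orderings, each equally likely, so P = 4 × 4/51 = 16/51.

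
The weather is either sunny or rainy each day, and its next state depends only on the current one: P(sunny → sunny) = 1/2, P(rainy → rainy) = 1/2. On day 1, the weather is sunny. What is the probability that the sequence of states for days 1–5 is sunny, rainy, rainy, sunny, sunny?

1/16

Day 1 is given. For each transition, use the conditional probability from the current state:
P(rainy | sunny) = 1/2; P(rainy | rainy) = 1/2; P(sunny | rainy) = 1/2; P(sunny | sunny) = 1/2.
P = 1/2 × 1/2 × 1/2 × 1/2 = 1/16.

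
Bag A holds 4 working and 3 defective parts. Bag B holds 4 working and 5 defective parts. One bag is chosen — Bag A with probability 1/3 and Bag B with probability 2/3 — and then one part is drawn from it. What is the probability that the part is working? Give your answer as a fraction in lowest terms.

From Bag A: P(working) = 4/7.
From Bag B: P(working) = 4/9.
Total probability = (1/3)(4/7) + (2/3)(4/9) = 92/189.

92/189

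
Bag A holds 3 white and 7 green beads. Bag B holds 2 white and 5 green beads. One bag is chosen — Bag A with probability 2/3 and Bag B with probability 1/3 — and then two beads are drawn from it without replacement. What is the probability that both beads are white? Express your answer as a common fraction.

From Bag A: P(both white) = (3/10)(2/9) = 1/15.
From Bag B: P(both white) = (2/7)(1/6) = 1/21.
Total probability = (2/3)(1/15) + (1/3)(1/21) = 19/315.

19/315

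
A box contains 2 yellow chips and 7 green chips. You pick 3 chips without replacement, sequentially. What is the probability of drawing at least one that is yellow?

7/12

P(no yellow) = 7/9 × 6/8 × 5/7 = 210/504 = 5/12.
P(at least one) = 1 − 5/12 = 7/12.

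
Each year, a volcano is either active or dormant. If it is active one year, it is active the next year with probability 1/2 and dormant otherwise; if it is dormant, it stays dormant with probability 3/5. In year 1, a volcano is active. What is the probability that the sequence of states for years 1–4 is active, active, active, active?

Year 1 is given. For each transition, use the conditional probability from the current state:
P(active | active) = 1/2; P(active | active) = 1/2; P(active | active) = 1/2.
P = 1/2 × 1/2 × 1/2 = 1/8.

1/8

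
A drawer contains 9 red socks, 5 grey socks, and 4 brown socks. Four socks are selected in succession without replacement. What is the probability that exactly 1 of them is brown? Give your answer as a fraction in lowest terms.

One ordering (brown drawn first) has probability 4/18 × 14/17 × 13/16 × 12/15 = 8736/73440 = 91/765.
There are C(4,1) = 4 such orderings, each equally likely, so P = 4 × 91/765 = 364/765.

364/765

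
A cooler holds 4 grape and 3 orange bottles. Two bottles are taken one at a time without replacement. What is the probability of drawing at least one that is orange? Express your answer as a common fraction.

5/7

P(no orange) = 4/7 × 3/6 = 12/42 = 2/7.
P(at least one) = 1 − 2/7 = 5/7.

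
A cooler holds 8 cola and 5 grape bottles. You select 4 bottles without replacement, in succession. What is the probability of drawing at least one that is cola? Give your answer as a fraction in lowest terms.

142/143

P(no cola) = 5/13 × 4/12 × 3/11 × 2/10 = 120/17160 = 1/143.
P(at least one) = 1 − 1/143 = 142/143.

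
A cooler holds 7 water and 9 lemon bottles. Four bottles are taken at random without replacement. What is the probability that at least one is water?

121/130

P(no water) = 9/16 × 8/15 × 7/14 × 6/13 = 3024/43680 = 9/130.
P(at least one) = 1 − 9/130 = 121/130.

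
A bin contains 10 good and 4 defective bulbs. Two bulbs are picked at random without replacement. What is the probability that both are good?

45/91

P = 10/14 × 9/13 = 90/182 = 45/91.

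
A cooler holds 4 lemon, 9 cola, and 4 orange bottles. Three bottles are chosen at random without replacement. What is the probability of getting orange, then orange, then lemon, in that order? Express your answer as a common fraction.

1/85

Chain rule:
P = 4/17 × 3/16 × 4/15 = 48/4080 = 1/85.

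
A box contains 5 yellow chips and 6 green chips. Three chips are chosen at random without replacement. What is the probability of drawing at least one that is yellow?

P(no yellow) = 6/11 × 5/10 × 4/9 = 120/990 = 4/33.
P(at least one) = 1 − 4/33 = 29/33.

29/33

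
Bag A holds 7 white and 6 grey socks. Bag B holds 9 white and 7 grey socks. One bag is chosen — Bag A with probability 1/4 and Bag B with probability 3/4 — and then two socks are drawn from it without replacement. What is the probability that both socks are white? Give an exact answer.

19/65

From Bag A: P(both white) = (7/13)(6/12) = 7/26.
From Bag B: P(both white) = (9/16)(8/15) = 3/10.
Total probability = (1/4)(7/26) + (3/4)(3/10) = 19/65.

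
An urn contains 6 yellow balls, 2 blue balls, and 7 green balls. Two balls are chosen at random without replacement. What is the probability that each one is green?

P = 7/15 × 6/14 = 42/210 = 1/5.

1/5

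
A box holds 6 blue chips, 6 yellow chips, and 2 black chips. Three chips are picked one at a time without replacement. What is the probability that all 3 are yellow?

5/91

P(every draw is yellow) = 6/14 × 5/13 × 4/12 = 120/2184 = 5/91.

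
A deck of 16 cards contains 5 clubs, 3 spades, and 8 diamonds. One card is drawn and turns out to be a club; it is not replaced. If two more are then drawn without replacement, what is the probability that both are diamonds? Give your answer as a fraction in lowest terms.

With the first card removed, 8 diamonds remain out of 15.
P = 8/15 × 7/14 = 56/210 = 4/15.

4/15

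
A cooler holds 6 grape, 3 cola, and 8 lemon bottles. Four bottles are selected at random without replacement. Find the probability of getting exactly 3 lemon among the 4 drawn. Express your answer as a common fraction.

One ordering (lemon drawn first) has probability 8/17 × 7/16 × 6/15 × 9/14 = 3024/57120 = 9/170.
There are C(4,3) = 4 such orderings, each equally likely, so P = 4 × 9/170 = 18/85.

18/85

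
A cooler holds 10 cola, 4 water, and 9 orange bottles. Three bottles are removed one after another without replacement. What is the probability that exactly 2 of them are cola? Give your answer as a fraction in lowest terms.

One ordering (cola drawn first) has probability 10/23 × 9/22 × 13/21 = 1170/10626 = 195/1771.
There are C(3,2) = 3 such orderings, each equally likely, so P = 3 × 195/1771 = 585/1771.

585/1771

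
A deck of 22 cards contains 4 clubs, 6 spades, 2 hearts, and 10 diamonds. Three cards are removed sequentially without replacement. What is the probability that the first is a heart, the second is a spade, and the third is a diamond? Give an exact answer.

1/77

Chain rule:
P = 2/22 × 6/21 × 10/20 = 120/9240 = 1/77.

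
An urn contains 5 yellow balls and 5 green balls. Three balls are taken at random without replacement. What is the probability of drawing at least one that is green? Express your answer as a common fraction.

11/12

P(no green) = 5/10 × 4/9 × 3/8 = 60/720 = 1/12.
P(at least one) = 1 − 1/12 = 11/12.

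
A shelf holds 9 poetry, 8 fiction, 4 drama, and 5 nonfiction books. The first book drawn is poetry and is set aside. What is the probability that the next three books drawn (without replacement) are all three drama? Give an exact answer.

1/575

After the first draw, 4 of the remaining 25 books are drama.
P = 4/25 × 3/24 × 2/23 = 24/13800 = 1/575.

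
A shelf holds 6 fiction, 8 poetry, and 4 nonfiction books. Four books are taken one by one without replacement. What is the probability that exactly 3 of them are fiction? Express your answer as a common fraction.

4/51

One ordering (fiction drawn first) has probability 6/18 × 5/17 × 4/16 × 12/15 = 1440/73440 = 1/51.
There are C(4,3) = 4 such orderings, each equally likely, so P = 4 × 1/51 = 4/51.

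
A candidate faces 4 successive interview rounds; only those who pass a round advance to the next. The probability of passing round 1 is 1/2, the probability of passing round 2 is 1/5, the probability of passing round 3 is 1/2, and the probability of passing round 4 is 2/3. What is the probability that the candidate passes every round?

1/30

Each stage is reached only if all earlier stages succeed, so
P = 1/2 × 1/5 × 1/2 × 2/3 = 2/60 = 1/30.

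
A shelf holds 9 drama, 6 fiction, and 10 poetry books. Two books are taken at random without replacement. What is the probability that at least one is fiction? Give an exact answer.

43/100

P(no fiction) = 19/25 × 18/24 = 342/600 = 57/100.
P(at least one) = 1 − 57/100 = 43/100.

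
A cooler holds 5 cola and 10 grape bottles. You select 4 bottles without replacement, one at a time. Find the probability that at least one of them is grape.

272/273

P(no grape) = 5/15 × 4/14 × 3/13 × 2/12 = 120/32760 = 1/273.
P(at least one) = 1 − 1/273 = 272/273.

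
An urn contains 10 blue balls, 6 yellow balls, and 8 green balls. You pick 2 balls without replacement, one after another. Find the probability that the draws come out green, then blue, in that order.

10/69

Each draw changes the counts, so multiply the conditional probabilities along the sequence:
P = 8/24 × 10/23 = 80/552 = 10/69.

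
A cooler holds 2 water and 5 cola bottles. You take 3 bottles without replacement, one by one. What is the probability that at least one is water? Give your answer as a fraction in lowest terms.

P(no water) = 5/7 × 4/6 × 3/5 = 60/210 = 2/7.
P(at least one) = 1 − 2/7 = 5/7.

5/7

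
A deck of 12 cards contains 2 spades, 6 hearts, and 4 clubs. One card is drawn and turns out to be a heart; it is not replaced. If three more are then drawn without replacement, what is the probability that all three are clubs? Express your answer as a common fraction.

With the first card removed, 4 clubs remain out of 11.
P = 4/11 × 3/10 × 2/9 = 24/990 = 4/165.

4/165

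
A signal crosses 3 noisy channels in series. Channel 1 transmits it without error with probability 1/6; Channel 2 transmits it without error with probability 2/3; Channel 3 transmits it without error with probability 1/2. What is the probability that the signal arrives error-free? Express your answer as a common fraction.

Each stage is reached only if all earlier stages succeed, so
P = 1/6 × 2/3 × 1/2 = 2/36 = 1/18.

1/18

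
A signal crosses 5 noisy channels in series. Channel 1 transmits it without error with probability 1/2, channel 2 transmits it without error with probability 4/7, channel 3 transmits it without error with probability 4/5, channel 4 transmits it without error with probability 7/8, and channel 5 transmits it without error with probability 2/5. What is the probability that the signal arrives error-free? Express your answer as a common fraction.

2/25

Multiplying along the chain,
P = 1/2 × 4/7 × 4/5 × 7/8 × 2/5 = 224/2800 = 2/25.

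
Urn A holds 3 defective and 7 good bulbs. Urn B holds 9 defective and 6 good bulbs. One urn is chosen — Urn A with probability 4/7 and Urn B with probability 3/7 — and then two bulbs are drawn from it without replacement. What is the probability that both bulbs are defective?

136/735

From Urn A: P(both defective) = (3/10)(2/9) = 1/15.
From Urn B: P(both defective) = (9/15)(8/14) = 12/35.
Total probability = (4/7)(1/15) + (3/7)(12/35) = 136/735.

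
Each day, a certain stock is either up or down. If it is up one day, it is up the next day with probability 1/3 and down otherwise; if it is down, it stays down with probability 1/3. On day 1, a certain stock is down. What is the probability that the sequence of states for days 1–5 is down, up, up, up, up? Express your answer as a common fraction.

Day 1 is given. For each transition, use the conditional probability from the current state:
P(up | down) = 2/3; P(up | up) = 1/3; P(up | up) = 1/3; P(up | up) = 1/3.
P = 2/3 × 1/3 × 1/3 × 1/3 = 2/81.

2/81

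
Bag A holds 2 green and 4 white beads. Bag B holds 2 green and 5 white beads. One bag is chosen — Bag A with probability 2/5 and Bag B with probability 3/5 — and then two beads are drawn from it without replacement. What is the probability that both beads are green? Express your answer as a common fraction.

From Bag A: P(both green) = (2/6)(1/5) = 1/15.
From Bag B: P(both green) = (2/7)(1/6) = 1/21.
Total probability = (2/5)(1/15) + (3/5)(1/21) = 29/525.

29/525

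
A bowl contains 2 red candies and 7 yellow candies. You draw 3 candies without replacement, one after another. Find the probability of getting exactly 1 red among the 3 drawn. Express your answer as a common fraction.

One ordering (red drawn first) has probability 2/9 × 7/8 × 6/7 = 84/504 = 1/6.
There are C(3,1) = 3 such orderings, each equally likely, so P = 3 × 1/6 = 1/2.

1/2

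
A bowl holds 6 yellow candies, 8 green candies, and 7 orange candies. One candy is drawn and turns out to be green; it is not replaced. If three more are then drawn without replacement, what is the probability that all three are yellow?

1/57

With the first candy removed, 6 yellow remain out of 20.
P = 6/20 × 5/19 × 4/18 = 120/6840 = 1/57.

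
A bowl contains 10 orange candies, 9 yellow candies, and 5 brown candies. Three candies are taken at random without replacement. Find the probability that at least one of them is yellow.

P(no yellow) = 15/24 × 14/23 × 13/22 = 2730/12144 = 455/2024.
P(at least one) = 1 − 455/2024 = 1569/2024.

1569/2024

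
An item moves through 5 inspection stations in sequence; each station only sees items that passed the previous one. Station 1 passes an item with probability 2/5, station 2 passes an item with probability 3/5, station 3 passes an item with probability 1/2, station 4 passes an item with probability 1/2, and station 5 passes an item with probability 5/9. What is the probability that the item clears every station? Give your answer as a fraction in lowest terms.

The events are sequential, so multiply the conditional probabilities:
P = 2/5 × 3/5 × 1/2 × 1/2 × 5/9 = 30/900 = 1/30.

1/30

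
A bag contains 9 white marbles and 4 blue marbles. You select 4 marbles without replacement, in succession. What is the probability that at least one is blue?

P(no blue) = 9/13 × 8/12 × 7/11 × 6/10 = 3024/17160 = 126/715.
P(at least one) = 1 − 126/715 = 589/715.

589/715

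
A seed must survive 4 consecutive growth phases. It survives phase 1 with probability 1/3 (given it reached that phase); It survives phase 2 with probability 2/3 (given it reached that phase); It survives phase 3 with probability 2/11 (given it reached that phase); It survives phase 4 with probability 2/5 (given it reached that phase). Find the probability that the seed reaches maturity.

8/495

The events are sequential, so multiply the conditional probabilities:
P = 1/3 × 2/3 × 2/11 × 2/5 = 8/495.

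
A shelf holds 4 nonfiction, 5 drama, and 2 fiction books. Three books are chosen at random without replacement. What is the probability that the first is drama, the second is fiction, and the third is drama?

Each draw changes the counts, so multiply the conditional probabilities along the sequence:
P = 5/11 × 2/10 × 4/9 = 40/990 = 4/99.

4/99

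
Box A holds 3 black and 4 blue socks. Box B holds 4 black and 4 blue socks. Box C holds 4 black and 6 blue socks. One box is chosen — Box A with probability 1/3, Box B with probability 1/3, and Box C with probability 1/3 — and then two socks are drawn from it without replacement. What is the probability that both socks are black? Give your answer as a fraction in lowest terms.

From Box A: P(both black) = (3/7)(2/6) = 1/7.
From Box B: P(both black) = (4/8)(3/7) = 3/14.
From Box C: P(both black) = (4/10)(3/9) = 2/15.
Total probability = (1/3)(1/7) + (1/3)(3/14) + (1/3)(2/15) = 103/630.

103/630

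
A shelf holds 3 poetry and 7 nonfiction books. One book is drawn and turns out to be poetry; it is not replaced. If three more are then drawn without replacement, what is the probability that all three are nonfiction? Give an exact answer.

With the first book removed, 7 nonfiction remain out of 9.
P = 7/9 × 6/8 × 5/7 = 210/504 = 5/12.

5/12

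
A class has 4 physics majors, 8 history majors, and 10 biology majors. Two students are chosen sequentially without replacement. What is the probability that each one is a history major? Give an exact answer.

P(every draw is a history major) = 8/22 × 7/21 = 56/462 = 4/33.

4/33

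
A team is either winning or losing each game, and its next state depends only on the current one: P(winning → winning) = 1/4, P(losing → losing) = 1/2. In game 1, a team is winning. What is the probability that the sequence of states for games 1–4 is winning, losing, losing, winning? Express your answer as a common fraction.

3/16

Game 1 is given. For each transition, use the conditional probability from the current state:
P(losing | winning) = 3/4; P(losing | losing) = 1/2; P(winning | losing) = 1/2.
P = 3/4 × 1/2 × 1/2 = 3/16.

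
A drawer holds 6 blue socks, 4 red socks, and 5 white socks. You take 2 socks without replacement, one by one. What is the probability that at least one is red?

10/21

P(no red) = 11/15 × 10/14 = 110/210 = 11/21.
P(at least one) = 1 − 11/21 = 10/21.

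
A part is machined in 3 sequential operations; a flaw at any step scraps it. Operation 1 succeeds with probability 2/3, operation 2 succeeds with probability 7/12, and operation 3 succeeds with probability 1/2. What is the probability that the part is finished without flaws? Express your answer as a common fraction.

Each stage is reached only if all earlier stages succeed, so
P = 2/3 × 7/12 × 1/2 = 14/72 = 7/36.

7/36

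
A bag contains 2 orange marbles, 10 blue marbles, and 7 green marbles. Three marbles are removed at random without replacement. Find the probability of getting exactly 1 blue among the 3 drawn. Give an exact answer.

One ordering (blue drawn first) has probability 10/19 × 9/18 × 8/17 = 720/5814 = 40/323.
There are C(3,1) = 3 such orderings, each equally likely, so P = 3 × 40/323 = 120/323.

120/323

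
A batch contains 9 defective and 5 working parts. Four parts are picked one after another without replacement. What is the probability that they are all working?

P(every draw is working) = 5/14 × 4/13 × 3/12 × 2/11 = 120/24024 = 5/1001.

5/1001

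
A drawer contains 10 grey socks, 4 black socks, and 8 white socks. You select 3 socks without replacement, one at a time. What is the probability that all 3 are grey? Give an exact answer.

6/77

P(every draw is grey) = 10/22 × 9/21 × 8/20 = 720/9240 = 6/77.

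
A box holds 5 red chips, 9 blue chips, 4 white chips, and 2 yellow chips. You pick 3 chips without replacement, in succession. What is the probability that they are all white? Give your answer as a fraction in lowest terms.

1/285

P = 4/20 × 3/19 × 2/18 = 24/6840 = 1/285.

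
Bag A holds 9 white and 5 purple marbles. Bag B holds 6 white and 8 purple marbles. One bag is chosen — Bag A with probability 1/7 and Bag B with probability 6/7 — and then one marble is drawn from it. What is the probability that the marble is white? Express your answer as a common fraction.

45/98

From Bag A: P(white) = 9/14.
From Bag B: P(white) = 6/14.
Total probability = (1/7)(9/14) + (6/7)(6/14) = 45/98.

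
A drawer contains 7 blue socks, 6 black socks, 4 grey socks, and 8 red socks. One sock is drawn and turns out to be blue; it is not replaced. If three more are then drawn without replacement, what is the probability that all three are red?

After the first draw, 8 of the remaining 24 socks are red.
P = 8/24 × 7/23 × 6/22 = 336/12144 = 7/253.

7/253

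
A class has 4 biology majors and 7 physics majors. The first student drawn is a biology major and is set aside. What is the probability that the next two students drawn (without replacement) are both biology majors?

After the first draw, 3 of the remaining 10 students are biology majors.
P = 3/10 × 2/9 = 6/90 = 1/15.

1/15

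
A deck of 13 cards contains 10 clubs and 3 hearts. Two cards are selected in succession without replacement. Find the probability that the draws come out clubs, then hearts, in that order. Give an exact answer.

Each draw changes the counts, so multiply the conditional probabilities along the sequence:
P = 10/13 × 3/12 = 30/156 = 5/26.

5/26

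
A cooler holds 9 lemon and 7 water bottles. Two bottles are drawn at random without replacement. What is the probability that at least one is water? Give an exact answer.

P(no water) = 9/16 × 8/15 = 72/240 = 3/10.
P(at least one) = 1 − 3/10 = 7/10.

7/10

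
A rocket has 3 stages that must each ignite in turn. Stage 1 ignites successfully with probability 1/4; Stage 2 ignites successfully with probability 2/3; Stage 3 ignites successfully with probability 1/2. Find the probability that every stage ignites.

Each stage is reached only if all earlier stages succeed, so
P = 1/4 × 2/3 × 1/2 = 2/24 = 1/12.

1/12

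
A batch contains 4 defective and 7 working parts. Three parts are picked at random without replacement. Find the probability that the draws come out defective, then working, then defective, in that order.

Multiply the probability of each draw given the previous ones:
P = 4/11 × 7/10 × 3/9 = 84/990 = 14/165.

14/165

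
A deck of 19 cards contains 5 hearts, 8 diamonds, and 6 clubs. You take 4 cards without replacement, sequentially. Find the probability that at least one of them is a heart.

P(no hearts) = 14/19 × 13/18 × 12/17 × 11/16 = 24024/93024 = 1001/3876.
P(at least one) = 1 − 1001/3876 = 2875/3876.

2875/3876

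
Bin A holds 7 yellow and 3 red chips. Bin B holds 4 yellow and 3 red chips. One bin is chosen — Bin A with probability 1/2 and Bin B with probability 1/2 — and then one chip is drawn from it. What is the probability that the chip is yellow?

89/140

From Bin A: P(yellow) = 7/10.
From Bin B: P(yellow) = 4/7.
Total probability = (1/2)(7/10) + (1/2)(4/7) = 89/140.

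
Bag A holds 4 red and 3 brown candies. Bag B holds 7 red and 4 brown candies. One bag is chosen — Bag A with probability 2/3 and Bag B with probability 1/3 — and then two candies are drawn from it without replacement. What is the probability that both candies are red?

From Bag A: P(both red) = (4/7)(3/6) = 2/7.
From Bag B: P(both red) = (7/11)(6/10) = 21/55.
Total probability = (2/3)(2/7) + (1/3)(21/55) = 367/1155.

367/1155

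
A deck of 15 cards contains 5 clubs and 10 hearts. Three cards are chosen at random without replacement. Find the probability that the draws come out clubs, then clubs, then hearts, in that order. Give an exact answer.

20/273

Chain rule:
P = 5/15 × 4/14 × 10/13 = 200/2730 = 20/273.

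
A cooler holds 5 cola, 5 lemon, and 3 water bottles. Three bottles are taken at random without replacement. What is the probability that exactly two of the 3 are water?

15/143

One ordering (water drawn first) has probability 3/13 × 2/12 × 10/11 = 60/1716 = 5/143.
There are C(3,2) = 3 such orderings, each equally likely, so P = 3 × 5/143 = 15/143.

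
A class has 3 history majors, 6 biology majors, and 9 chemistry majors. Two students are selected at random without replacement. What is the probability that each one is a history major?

1/51

P(all history majors) = 3/18 × 2/17 = 6/306 = 1/51.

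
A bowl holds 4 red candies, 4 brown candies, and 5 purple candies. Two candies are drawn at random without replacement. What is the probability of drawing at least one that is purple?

P(no purple) = 8/13 × 7/12 = 56/156 = 14/39.
P(at least one) = 1 − 14/39 = 25/39.

25/39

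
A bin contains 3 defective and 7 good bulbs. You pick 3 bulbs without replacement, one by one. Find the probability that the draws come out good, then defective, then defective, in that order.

7/120

Each draw changes the counts, so multiply the conditional probabilities along the sequence:
P = 7/10 × 3/9 × 2/8 = 42/720 = 7/120.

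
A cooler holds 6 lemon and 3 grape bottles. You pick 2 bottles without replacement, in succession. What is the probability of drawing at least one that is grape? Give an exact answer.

7/12

P(no grape) = 6/9 × 5/8 = 30/72 = 5/12.
P(at least one) = 1 − 5/12 = 7/12.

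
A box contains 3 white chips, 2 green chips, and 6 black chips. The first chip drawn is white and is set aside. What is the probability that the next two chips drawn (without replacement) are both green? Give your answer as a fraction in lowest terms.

After the first draw, 2 of the remaining 10 chips are green.
P = 2/10 × 1/9 = 2/90 = 1/45.

1/45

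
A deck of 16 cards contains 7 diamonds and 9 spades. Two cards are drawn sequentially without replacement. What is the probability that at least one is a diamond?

7/10

P(no diamonds) = 9/16 × 8/15 = 72/240 = 3/10.
P(at least one) = 1 − 3/10 = 7/10.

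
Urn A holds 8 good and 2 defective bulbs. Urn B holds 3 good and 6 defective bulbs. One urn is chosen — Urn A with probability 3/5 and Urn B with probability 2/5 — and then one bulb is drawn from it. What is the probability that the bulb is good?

From Urn A: P(good) = 8/10.
From Urn B: P(good) = 3/9.
Total probability = (3/5)(8/10) + (2/5)(3/9) = 46/75.

46/75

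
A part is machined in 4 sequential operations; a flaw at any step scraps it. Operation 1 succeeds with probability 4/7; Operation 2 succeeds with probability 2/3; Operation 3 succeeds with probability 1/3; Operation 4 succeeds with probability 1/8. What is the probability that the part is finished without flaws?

The events are sequential, so multiply the conditional probabilities:
P = 4/7 × 2/3 × 1/3 × 1/8 = 8/504 = 1/63.

1/63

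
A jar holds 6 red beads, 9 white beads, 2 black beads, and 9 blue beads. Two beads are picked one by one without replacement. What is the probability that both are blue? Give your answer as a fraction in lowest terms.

P(every draw is blue) = 9/26 × 8/25 = 72/650 = 36/325.

36/325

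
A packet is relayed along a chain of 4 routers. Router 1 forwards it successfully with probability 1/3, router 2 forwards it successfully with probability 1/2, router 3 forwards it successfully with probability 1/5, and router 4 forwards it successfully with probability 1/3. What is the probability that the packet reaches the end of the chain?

1/90

Each stage is reached only if all earlier stages succeed, so
P = 1/3 × 1/2 × 1/5 × 1/3 = 1/90.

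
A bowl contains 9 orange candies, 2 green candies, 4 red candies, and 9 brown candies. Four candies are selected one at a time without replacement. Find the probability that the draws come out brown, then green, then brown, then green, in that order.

Multiply the probability of each draw given the previous ones:
P = 9/24 × 2/23 × 8/22 × 1/21 = 144/255024 = 1/1771.

1/1771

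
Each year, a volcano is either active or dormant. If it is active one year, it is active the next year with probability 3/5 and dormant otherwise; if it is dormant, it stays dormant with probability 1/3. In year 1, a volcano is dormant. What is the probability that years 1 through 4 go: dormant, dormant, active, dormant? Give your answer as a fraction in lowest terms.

Year 1 is given. For each transition, use the conditional probability from the current state:
P(dormant | dormant) = 1/3; P(active | dormant) = 2/3; P(dormant | active) = 2/5.
P = 1/3 × 2/3 × 2/5 = 4/45.

4/45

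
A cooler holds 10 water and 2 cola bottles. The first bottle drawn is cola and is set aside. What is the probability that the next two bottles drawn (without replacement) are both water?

9/11

With the first bottle removed, 10 water remain out of 11.
P = 10/11 × 9/10 = 90/110 = 9/11.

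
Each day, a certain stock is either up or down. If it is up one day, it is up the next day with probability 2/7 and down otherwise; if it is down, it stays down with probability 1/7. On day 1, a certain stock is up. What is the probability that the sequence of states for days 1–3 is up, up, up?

Day 1 is given. For each transition, use the conditional probability from the current state:
P(up | up) = 2/7; P(up | up) = 2/7.
P = 2/7 × 2/7 = 4/49.

4/49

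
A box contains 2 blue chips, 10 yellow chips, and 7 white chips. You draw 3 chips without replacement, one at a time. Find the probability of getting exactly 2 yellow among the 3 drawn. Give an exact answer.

One ordering (yellow drawn first) has probability 10/19 × 9/18 × 9/17 = 810/5814 = 45/323.
There are C(3,2) = 3 such orderings, each equally likely, so P = 3 × 45/323 = 135/323.

135/323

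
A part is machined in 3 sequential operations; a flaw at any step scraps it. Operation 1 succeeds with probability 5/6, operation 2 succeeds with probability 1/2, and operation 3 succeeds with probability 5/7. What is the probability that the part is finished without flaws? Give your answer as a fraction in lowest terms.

25/84

Each stage is reached only if all earlier stages succeed, so
P = 5/6 × 1/2 × 5/7 = 25/84.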